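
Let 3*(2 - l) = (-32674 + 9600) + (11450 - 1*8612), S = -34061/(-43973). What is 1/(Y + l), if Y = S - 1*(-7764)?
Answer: 131919/1914422765 ≈ 6.8908e-5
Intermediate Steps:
S = 34061/43973 (S = -34061*(-1/43973) = 34061/43973 ≈ 0.77459)
Y = 341440433/43973 (Y = 34061/43973 - 1*(-7764) = 34061/43973 + 7764 = 341440433/43973 ≈ 7764.8)
l = 20242/3 (l = 2 - ((-32674 + 9600) + (11450 - 1*8612))/3 = 2 - (-23074 + (11450 - 8612))/3 = 2 - (-23074 + 2838)/3 = 2 - ⅓*(-20236) = 2 + 20236/3 = 20242/3 ≈ 6747.3)
1/(Y + l) = 1/(341440433/43973 + 20242/3) = 1/(1914422765/131919) = 131919/1914422765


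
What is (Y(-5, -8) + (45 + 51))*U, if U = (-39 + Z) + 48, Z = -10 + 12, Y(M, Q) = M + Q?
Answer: 913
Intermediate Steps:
Z = 2
U = 11 (U = (-39 + 2) + 48 = -37 + 48 = 11)
(Y(-5, -8) + (45 + 51))*U = ((-5 - 8) + (45 + 51))*11 = (-13 + 96)*11 = 83*11 = 913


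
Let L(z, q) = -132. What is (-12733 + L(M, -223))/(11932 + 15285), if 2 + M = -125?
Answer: -12865/27217 ≈ -0.47268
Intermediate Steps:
M = -127 (M = -2 - 125 = -127)
(-12733 + L(M, -223))/(11932 + 15285) = (-12733 - 132)/(11932 + 15285) = -12865/27217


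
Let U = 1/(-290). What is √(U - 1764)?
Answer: I*√148352690/290 ≈ 42.0*I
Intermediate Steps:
U = -1/290 ≈ -0.0034483
√(U - 1764) = √(-1/290 - 1764) = √(-511561/290) = I*√148352690/290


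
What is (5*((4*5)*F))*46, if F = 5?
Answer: 23000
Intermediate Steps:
(5*((4*5)*F))*46 = (5*((4*5)*5))*46 = (5*(20*5))*46 = (5*100)*46 = 500*46 = 23000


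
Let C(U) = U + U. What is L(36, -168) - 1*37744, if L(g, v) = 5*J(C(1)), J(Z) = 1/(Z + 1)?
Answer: -113227/3 ≈ -37742.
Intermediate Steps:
C(U) = 2*U
J(Z) = 1/(1 + Z)
L(g, v) = 5/3 (L(g, v) = 5/(1 + 2*1) = 5/(1 + 2) = 5/3)
L(36, -168) - 1*37744 = 5/3 - 1*37744 = 5/3 - 37744 = -113227/3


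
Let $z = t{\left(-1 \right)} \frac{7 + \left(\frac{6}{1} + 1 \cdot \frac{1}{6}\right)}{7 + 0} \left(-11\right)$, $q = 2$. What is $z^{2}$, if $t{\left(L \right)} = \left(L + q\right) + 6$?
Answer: $\frac{755161}{36} \approx 20977.0$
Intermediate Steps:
$t{\left(L \right)} = 8 + L$ ($t{\left(L \right)} = \left(L + 2\right) + 6 = \left(2 + L\right) + 6 = 8 + L$)
$z = - \frac{869}{6}$ ($z = \left(8 - 1\right) \frac{7 + \left(\frac{6}{1} + 1 \cdot \frac{1}{6}\right)}{7 + 0} \left(-11\right) = 7 \frac{7 + \left(6 \cdot 1 + 1 \cdot \frac{1}{6}\right)}{7} \left(-11\right) = 7 \left(7 + \left(6 + \frac{1}{6}\right)\right) \frac{1}{7} \left(-11\right) = 7 \left(7 + \frac{37}{6}\right) \frac{1}{7} \left(-11\right) = 7 \cdot \frac{79}{6} \cdot \frac{1}{7} \left(-11\right) = 7 \cdot \frac{79}{42} \left(-11\right) = \frac{79}{6} \left(-11\right) = - \frac{869}{6} \approx -144.83$)
$z^{2} = \left(- \frac{869}{6}\right)^{2} = \frac{755161}{36}$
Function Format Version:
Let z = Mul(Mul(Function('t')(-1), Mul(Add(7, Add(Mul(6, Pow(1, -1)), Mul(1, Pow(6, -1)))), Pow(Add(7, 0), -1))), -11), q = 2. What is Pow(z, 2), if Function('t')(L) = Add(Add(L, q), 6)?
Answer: Rational(755161, 36) ≈ 20977.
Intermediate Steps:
Function('t')(L) = Add(8, L) (Function('t')(L) = Add(Add(L, 2), 6) = Add(Add(2, L), 6) = Add(8, L))
z = Rational(-869, 6) (z = Mul(Mul(Add(8, -1), Mul(Add(7, Add(Mul(6, Pow(1, -1)), Mul(1, Pow(6, -1)))), Pow(Add(7, 0), -1))), -11) = Mul(Mul(7, Mul(Add(7, Add(Mul(6, 1), Mul(1, Rational(1, 6)))), Pow(7, -1))), -11) = Mul(Mul(7, Mul(Add(7, Add(6, Rational(1, 6))), Rational(1, 7))), -11) = Mul(Mul(7, Mul(Add(7, Rational(37, 6)), Rational(1, 7))), -11) = Mul(Mul(7, Mul(Rational(79, 6), Rational(1, 7))), -11) = Mul(Mul(7, Rational(79, 42)), -11) = Mul(Rational(79, 6), -11) = Rational(-869, 6) ≈ -144.83)
Pow(z, 2) = Pow(Rational(-869, 6), 2) = Rational(755161, 36)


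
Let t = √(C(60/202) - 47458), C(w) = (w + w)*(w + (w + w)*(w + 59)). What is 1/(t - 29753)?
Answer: -30654545653/912113571096367 - 101*I*√4936302548458/912113571096367 ≈ -3.3608e-5 - 2.4602e-7*I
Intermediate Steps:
C(w) = 2*w*(w + 2*w*(59 + w)) (C(w) = (2*w)*(w + (2*w)*(59 + w)) = (2*w)*(w + 2*w*(59 + w)) = 2*w*(w + 2*w*(59 + w)))
t = I*√4936302548458/10201 (t = √((60/202)²*(238 + 4*(60/202)) - 47458) = √((60*(1/202))²*(238 + 4*(60*(1/202))) - 47458) = √((30/101)²*(238 + 4*(30/101)) - 47458) = √(900*(238 + 120/101)/10201 - 47458) = √((900/10201)*(24158/101) - 47458) = √(21742200/1030301 - 47458) = √(-48874282658/1030301) = I*√4936302548458/10201 ≈ 217.8*I)
1/(t - 29753) = 1/(I*√4936302548458/10201 - 29753) = 1/(-29753 + I*√4936302548458/10201)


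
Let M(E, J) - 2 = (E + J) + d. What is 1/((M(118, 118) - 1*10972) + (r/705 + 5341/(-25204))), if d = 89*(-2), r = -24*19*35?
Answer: -1184588/12953292339 ≈ -9.1451e-5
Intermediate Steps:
r = -15960 (r = -456*35 = -15960)
d = -178
M(E, J) = -176 + E + J (M(E, J) = 2 + ((E + J) - 178) = 2 + (-178 + E + J) = -176 + E + J)
1/((M(118, 118) - 1*10972) + (r/705 + 5341/(-25204))) = 1/(((-176 + 118 + 118) - 1*10972) + (-15960/705 + 5341/(-25204))) = 1/((60 - 10972) + (-15960*1/705 + 5341*(-1/25204))) = 1/(-10912 + (-1064/47 - 5341/25204)) = 1/(-10912 - 27068083/1184588) = 1/(-12953292339/1184588) = -1184588/12953292339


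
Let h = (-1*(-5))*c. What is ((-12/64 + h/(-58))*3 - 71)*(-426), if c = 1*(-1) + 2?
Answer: 7098225/232 ≈ 30596.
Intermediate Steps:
c = 1 (c = -1 + 2 = 1)
h = 5 (h = -1*(-5)*1 = 5*1 = 5)
((-12/64 + h/(-58))*3 - 71)*(-426) = ((-12/64 + 5/(-58))*3 - 71)*(-426) = ((-12*1/64 + 5*(-1/58))*3 - 71)*(-426) = ((-3/16 - 5/58)*3 - 71)*(-426) = (-127/464*3 - 71)*(-426) = (-381/464 - 71)*(-426) = -33325/464*(-426) = 7098225/232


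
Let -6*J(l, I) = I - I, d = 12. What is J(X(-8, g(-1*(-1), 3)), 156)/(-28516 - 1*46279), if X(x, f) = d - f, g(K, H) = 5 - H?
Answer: 0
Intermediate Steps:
X(x, f) = 12 - f
J(l, I) = 0 (J(l, I) = -(I - I)/6 = -1/6*0 = 0)
J(X(-8, g(-1*(-1), 3)), 156)/(-28516 - 1*46279) = 0/(-28516 - 1*46279) = 0/(-28516 - 46279) = 0/(-74795) = 0*(-1/74795) = 0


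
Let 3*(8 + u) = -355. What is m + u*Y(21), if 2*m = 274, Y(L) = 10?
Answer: -3379/3 ≈ -1126.3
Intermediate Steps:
m = 137 (m = (½)*274 = 137)
u = -379/3 (u = -8 + (⅓)*(-355) = -8 - 355/3 = -379/3 ≈ -126.33)
m + u*Y(21) = 137 - 379/3*10 = 137 - 3790/3 = -3379/3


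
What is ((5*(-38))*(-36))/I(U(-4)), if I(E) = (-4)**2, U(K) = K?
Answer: 855/2 ≈ 427.50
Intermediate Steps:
I(E) = 16
((5*(-38))*(-36))/I(U(-4)) = ((5*(-38))*(-36))/16 = -190*(-36)*(1/16) = 6840*(1/16) = 855/2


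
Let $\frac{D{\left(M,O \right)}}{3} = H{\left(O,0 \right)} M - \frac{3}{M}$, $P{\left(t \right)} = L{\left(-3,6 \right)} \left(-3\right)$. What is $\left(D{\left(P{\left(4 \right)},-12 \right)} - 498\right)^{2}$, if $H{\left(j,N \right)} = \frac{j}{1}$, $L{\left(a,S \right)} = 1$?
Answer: $149769$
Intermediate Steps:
$H{\left(j,N \right)} = j$ ($H{\left(j,N \right)} = j 1 = j$)
$P{\left(t \right)} = -3$ ($P{\left(t \right)} = 1 \left(-3\right) = -3$)
$D{\left(M,O \right)} = - \frac{9}{M} + 3 M O$ ($D{\left(M,O \right)} = 3 \left(O M - \frac{3}{M}\right) = 3 \left(M O - \frac{3}{M}\right) = 3 \left(- \frac{3}{M} + M O\right) = - \frac{9}{M} + 3 M O$)
$\left(D{\left(P{\left(4 \right)},-12 \right)} - 498\right)^{2} = \left(\left(- \frac{9}{-3} + 3 \left(-3\right) \left(-12\right)\right) - 498\right)^{2} = \left(\left(\left(-9\right) \left(- \frac{1}{3}\right) + 108\right) - 498\right)^{2} = \left(\left(3 + 108\right) - 498\right)^{2} = \left(111 - 498\right)^{2} = \left(-387\right)^{2} = 149769$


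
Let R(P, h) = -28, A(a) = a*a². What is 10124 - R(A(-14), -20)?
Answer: 10152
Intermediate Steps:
A(a) = a³
10124 - R(A(-14), -20) = 10124 - 1*(-28) = 10124 + 28 = 10152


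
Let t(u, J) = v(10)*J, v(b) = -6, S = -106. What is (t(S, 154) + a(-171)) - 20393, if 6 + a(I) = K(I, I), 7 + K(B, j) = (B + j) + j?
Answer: -21843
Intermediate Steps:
t(u, J) = -6*J
K(B, j) = -7 + B + 2*j (K(B, j) = -7 + ((B + j) + j) = -7 + (B + 2*j) = -7 + B + 2*j)
a(I) = -13 + 3*I (a(I) = -6 + (-7 + I + 2*I) = -6 + (-7 + 3*I) = -13 + 3*I)
(t(S, 154) + a(-171)) - 20393 = (-6*154 + (-13 + 3*(-171))) - 20393 = (-924 + (-13 - 513)) - 20393 = (-924 - 526) - 20393 = -1450 - 20393 = -21843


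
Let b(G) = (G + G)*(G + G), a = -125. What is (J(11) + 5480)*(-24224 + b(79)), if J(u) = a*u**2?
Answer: -7137300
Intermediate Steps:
b(G) = 4*G**2 (b(G) = (2*G)*(2*G) = 4*G**2)
J(u) = -125*u**2
(J(11) + 5480)*(-24224 + b(79)) = (-125*11**2 + 5480)*(-24224 + 4*79**2) = (-125*121 + 5480)*(-24224 + 4*6241) = (-15125 + 5480)*(-24224 + 24964) = -9645*740 = -7137300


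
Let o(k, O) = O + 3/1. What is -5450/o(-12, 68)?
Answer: -5450/71 ≈ -76.760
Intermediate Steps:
o(k, O) = 3 + O (o(k, O) = O + 3*1 = O + 3 = 3 + O)
-5450/o(-12, 68) = -5450/(3 + 68) = -5450/71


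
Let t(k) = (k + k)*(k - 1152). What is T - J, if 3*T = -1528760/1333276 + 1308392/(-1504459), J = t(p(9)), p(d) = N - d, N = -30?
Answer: -139756233550114432/1504394308263 ≈ -92899.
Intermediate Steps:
p(d) = -30 - d
t(k) = 2*k*(-1152 + k) (t(k) = (2*k)*(-1152 + k) = 2*k*(-1152 + k))
J = 92898 (J = 2*(-30 - 1*9)*(-1152 + (-30 - 1*9)) = 2*(-30 - 9)*(-1152 + (-30 - 9)) = 2*(-39)*(-1152 - 39) = 2*(-39)*(-1191) = 92898)
T = -1011101098258/1504394308263 (T = (-1528760/1333276 + 1308392/(-1504459))/3 = (-1528760*1/1333276 + 1308392*(-1/1504459))/3 = (-382190/333319 - 1308392/1504459)/3 = (⅓)*(-1011101098258/501464769421) = -1011101098258/1504394308263 ≈ -0.67210)
T - J = -1011101098258/1504394308263 - 1*92898 = -1011101098258/1504394308263 - 92898 = -139756233550114432/1504394308263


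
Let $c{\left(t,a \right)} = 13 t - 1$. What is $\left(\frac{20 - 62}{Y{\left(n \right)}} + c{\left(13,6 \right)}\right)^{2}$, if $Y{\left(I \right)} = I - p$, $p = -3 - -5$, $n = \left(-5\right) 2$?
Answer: $\frac{117649}{4} \approx 29412.0$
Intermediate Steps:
$c{\left(t,a \right)} = -1 + 13 t$
$n = -10$
$p = 2$ ($p = -3 + 5 = 2$)
$Y{\left(I \right)} = -2 + I$ ($Y{\left(I \right)} = I - 2 = -2 + I$)
$\left(\frac{20 - 62}{Y{\left(n \right)}} + c{\left(13,6 \right)}\right)^{2} = \left(\frac{20 - 62}{-2 - 10} + \left(-1 + 13 \cdot 13\right)\right)^{2} = \left(\frac{20 - 62}{-12} + \left(-1 + 169\right)\right)^{2} = \left(\left(-42\right) \left(- \frac{1}{12}\right) + 168\right)^{2} = \left(\frac{7}{2} + 168\right)^{2} = \left(\frac{343}{2}\right)^{2} = \frac{117649}{4}$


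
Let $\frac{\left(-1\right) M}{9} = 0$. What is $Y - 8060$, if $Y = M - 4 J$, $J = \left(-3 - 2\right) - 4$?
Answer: $-8024$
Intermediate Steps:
$M = 0$ ($M = \left(-9\right) 0 = 0$)
$J = -9$ ($J = -5 - 4 = -9$)
$Y = 36$ ($Y = 0 - -36 = 0 + 36 = 36$)
$Y - 8060 = 36 - 8060 = -8024$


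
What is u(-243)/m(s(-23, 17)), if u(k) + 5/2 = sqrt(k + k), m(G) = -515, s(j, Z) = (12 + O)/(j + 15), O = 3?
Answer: 1/206 - 9*I*sqrt(6)/515 ≈ 0.0048544 - 0.042807*I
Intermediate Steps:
s(j, Z) = 15/(15 + j) (s(j, Z) = (12 + 3)/(j + 15) = 15/(15 + j))
u(k) = -5/2 + sqrt(2)*sqrt(k) (u(k) = -5/2 + sqrt(k + k) = -5/2 + sqrt(2*k) = -5/2 + sqrt(2)*sqrt(k))
u(-243)/m(s(-23, 17)) = (-5/2 + sqrt(2)*sqrt(-243))/(-515) = (-5/2 + sqrt(2)*(9*I*sqrt(3)))*(-1/515) = (-5/2 + 9*I*sqrt(6))*(-1/515) = 1/206 - 9*I*sqrt(6)/515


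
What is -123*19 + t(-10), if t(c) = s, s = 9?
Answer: -2328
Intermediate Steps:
t(c) = 9
-123*19 + t(-10) = -123*19 + 9 = -2337 + 9 = -2328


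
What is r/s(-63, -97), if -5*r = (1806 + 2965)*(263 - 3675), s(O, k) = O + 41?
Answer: -8139326/55 ≈ -1.4799e+5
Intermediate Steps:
s(O, k) = 41 + O
r = 16278652/5 (r = -(1806 + 2965)*(263 - 3675)/5 = -4771*(-3412)/5 = -⅕*(-16278652) = 16278652/5 ≈ 3.2557e+6)
r/s(-63, -97) = 16278652/(5*(41 - 63)) = (16278652/5)/(-22) = (16278652/5)*(-1/22) = -8139326/55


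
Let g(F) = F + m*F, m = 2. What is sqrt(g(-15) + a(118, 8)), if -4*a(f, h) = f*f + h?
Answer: 42*I*sqrt(2) ≈ 59.397*I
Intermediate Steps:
a(f, h) = -h/4 - f**2/4 (a(f, h) = -(f*f + h)/4 = -(f**2 + h)/4 = -(h + f**2)/4 = -h/4 - f**2/4)
g(F) = 3*F (g(F) = F + 2*F = 3*F)
sqrt(g(-15) + a(118, 8)) = sqrt(3*(-15) + (-1/4*8 - 1/4*118**2)) = sqrt(-45 + (-2 - 1/4*13924)) = sqrt(-45 + (-2 - 3481)) = sqrt(-45 - 3483) = sqrt(-3528) = 42*I*sqrt(2)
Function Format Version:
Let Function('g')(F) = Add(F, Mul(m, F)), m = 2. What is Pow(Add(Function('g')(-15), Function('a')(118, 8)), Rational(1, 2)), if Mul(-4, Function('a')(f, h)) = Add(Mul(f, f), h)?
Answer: Mul(42, I, Pow(2, Rational(1, 2))) ≈ Mul(59.397, I)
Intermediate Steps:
Function('a')(f, h) = Add(Mul(Rational(-1, 4), h), Mul(Rational(-1, 4), Pow(f, 2))) (Function('a')(f, h) = Mul(Rational(-1, 4), Add(Mul(f, f), h)) = Mul(Rational(-1, 4), Add(Pow(f, 2), h)) = Mul(Rational(-1, 4), Add(h, Pow(f, 2))) = Add(Mul(Rational(-1, 4), h), Mul(Rational(-1, 4), Pow(f, 2))))
Function('g')(F) = Mul(3, F) (Function('g')(F) = Add(F, Mul(2, F)) = Mul(3, F))
Pow(Add(Function('g')(-15), Function('a')(118, 8)), Rational(1, 2)) = Pow(Add(Mul(3, -15), Add(Mul(Rational(-1, 4), 8), Mul(Rational(-1, 4), Pow(118, 2)))), Rational(1, 2)) = Pow(Add(-45, Add(-2, Mul(Rational(-1, 4), 13924))), Rational(1, 2)) = Pow(Add(-45, Add(-2, -3481)), Rational(1, 2)) = Pow(Add(-45, -3483), Rational(1, 2)) = Pow(-3528, Rational(1, 2)) = Mul(42, I, Pow(2, Rational(1, 2)))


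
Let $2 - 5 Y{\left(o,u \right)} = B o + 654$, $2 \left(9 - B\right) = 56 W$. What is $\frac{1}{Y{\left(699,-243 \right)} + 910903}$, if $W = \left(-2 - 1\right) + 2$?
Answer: $\frac{1}{905600} \approx 1.1042 \cdot 10^{-6}$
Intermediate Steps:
$W = -1$ ($W = -3 + 2 = -1$)
$B = 37$ ($B = 9 - \frac{56 \left(-1\right)}{2} = 9 - -28 = 9 + 28 = 37$)
$Y{\left(o,u \right)} = - \frac{652}{5} - \frac{37 o}{5}$ ($Y{\left(o,u \right)} = \frac{2}{5} - \frac{37 o + 654}{5} = \frac{2}{5} - \frac{654 + 37 o}{5} = \frac{2}{5} - \left(\frac{654}{5} + \frac{37 o}{5}\right) = - \frac{652}{5} - \frac{37 o}{5}$)
$\frac{1}{Y{\left(699,-243 \right)} + 910903} = \frac{1}{\left(- \frac{652}{5} - \frac{25863}{5}\right) + 910903} = \frac{1}{-5303 + 910903} = \frac{1}{905600}$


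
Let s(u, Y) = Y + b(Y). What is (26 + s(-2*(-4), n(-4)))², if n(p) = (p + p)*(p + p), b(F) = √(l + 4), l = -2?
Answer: (90 + √2)² ≈ 8356.6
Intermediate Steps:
b(F) = √2 (b(F) = √(-2 + 4) = √2)
n(p) = 4*p² (n(p) = (2*p)*(2*p) = 4*p²)
s(u, Y) = Y + √2
(26 + s(-2*(-4), n(-4)))² = (26 + (4*(-4)² + √2))² = (26 + (4*16 + √2))² = (26 + (64 + √2))² = (90 + √2)²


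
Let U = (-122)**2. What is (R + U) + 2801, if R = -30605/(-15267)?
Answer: 270027500/15267 ≈ 17687.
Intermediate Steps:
R = 30605/15267 (R = -30605*(-1/15267) = 30605/15267 ≈ 2.0047)
U = 14884
(R + U) + 2801 = (30605/15267 + 14884) + 2801 = 227264633/15267 + 2801 = 270027500/15267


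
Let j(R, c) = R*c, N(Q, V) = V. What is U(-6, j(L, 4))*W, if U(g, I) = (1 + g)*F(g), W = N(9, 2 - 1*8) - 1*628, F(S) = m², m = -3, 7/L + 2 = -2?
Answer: 28530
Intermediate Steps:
L = -7/4 (L = 7/(-2 - 2) = 7/(-4) = 7*(-¼) = -7/4 ≈ -1.7500)
F(S) = 9 (F(S) = (-3)² = 9)
W = -634 (W = (2 - 1*8) - 1*628 = (2 - 8) - 628 = -6 - 628 = -634)
U(g, I) = 9 + 9*g (U(g, I) = (1 + g)*9 = 9 + 9*g)
U(-6, j(L, 4))*W = (9 + 9*(-6))*(-634) = (9 - 54)*(-634) = -45*(-634) = 28530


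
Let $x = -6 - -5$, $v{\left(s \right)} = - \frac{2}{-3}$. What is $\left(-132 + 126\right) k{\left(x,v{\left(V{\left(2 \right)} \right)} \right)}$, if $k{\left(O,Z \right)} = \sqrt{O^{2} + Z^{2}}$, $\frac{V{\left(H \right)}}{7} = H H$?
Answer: $- 2 \sqrt{13} \approx -7.2111$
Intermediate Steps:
$V{\left(H \right)} = 7 H^{2}$ ($V{\left(H \right)} = 7 H H = 7 H^{2}$)
$v{\left(s \right)} = \frac{2}{3}$ ($v{\left(s \right)} = \left(-2\right) \left(- \frac{1}{3}\right) = \frac{2}{3}$)
$x = -1$ ($x = -6 + 5 = -1$)
$\left(-132 + 126\right) k{\left(x,v{\left(V{\left(2 \right)} \right)} \right)} = \left(-132 + 126\right) \sqrt{\left(-1\right)^{2} + \left(\frac{2}{3}\right)^{2}} = - 6 \sqrt{1 + \frac{4}{9}} = - 6 \sqrt{\frac{13}{9}} = - 6 \frac{\sqrt{13}}{3} = - 2 \sqrt{13}$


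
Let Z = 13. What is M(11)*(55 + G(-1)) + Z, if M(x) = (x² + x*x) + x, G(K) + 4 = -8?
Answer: 10892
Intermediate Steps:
G(K) = -12 (G(K) = -4 - 8 = -12)
M(x) = x + 2*x² (M(x) = (x² + x²) + x = 2*x² + x = x + 2*x²)
M(11)*(55 + G(-1)) + Z = (11*(1 + 2*11))*(55 - 12) + 13 = (11*(1 + 22))*43 + 13 = (11*23)*43 + 13 = 253*43 + 13 = 10879 + 13 = 10892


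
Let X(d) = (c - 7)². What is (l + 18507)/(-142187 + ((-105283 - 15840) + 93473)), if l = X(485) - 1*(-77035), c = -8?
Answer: -95767/169837 ≈ -0.56388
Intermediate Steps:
X(d) = 225 (X(d) = (-8 - 7)² = (-15)² = 225)
l = 77260 (l = 225 - 1*(-77035) = 225 + 77035 = 77260)
(l + 18507)/(-142187 + ((-105283 - 15840) + 93473)) = (77260 + 18507)/(-142187 + ((-105283 - 15840) + 93473)) = 95767/(-142187 + (-121123 + 93473)) = 95767/(-142187 - 27650) = 95767/(-169837) = 95767*(-1/169837) = -95767/169837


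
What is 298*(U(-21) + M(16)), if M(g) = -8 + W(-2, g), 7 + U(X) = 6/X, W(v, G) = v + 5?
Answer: -25628/7 ≈ -3661.1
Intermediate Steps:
W(v, G) = 5 + v
U(X) = -7 + 6/X
M(g) = -5 (M(g) = -8 + (5 - 2) = -8 + 3 = -5)
298*(U(-21) + M(16)) = 298*((-7 + 6/(-21)) - 5) = 298*((-7 + 6*(-1/21)) - 5) = 298*((-7 - 2/7) - 5) = 298*(-51/7 - 5) = 298*(-86/7) = -25628/7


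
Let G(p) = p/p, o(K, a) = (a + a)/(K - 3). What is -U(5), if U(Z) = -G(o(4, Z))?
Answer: 1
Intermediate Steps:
o(K, a) = 2*a/(-3 + K) (o(K, a) = (2*a)/(-3 + K) = 2*a/(-3 + K))
G(p) = 1
U(Z) = -1 (U(Z) = -1*1 = -1)
-U(5) = -1*(-1) = 1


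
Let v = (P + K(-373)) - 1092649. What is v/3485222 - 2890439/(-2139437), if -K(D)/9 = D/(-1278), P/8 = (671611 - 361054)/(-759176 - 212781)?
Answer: 2018389546180773081/1945403412579139604 ≈ 1.0375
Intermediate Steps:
P = -2484456/971957 (P = 8*((671611 - 361054)/(-759176 - 212781)) = 8*(310557/(-971957)) = 8*(310557*(-1/971957)) = 8*(-310557/971957) = -2484456/971957 ≈ -2.5561)
K(D) = D/142 (K(D) = -9*D/(-1278) = -9*D*(-1)/1278 = -(-1)*D/142 = D/142)
v = -150805829193919/138017894 (v = (-2484456/971957 + (1/142)*(-373)) - 1092649 = (-2484456/971957 - 373/142) - 1092649 = -715332713/138017894 - 1092649 = -150805829193919/138017894 ≈ -1.0927e+6)
v/3485222 - 2890439/(-2139437) = -150805829193919/138017894/3485222 - 2890439/(-2139437) = -150805829193919/138017894*1/3485222 - 2890439*(-1/2139437) = -150805829193919/481023000562468 + 2890439/2139437 = 2018389546180773081/1945403412579139604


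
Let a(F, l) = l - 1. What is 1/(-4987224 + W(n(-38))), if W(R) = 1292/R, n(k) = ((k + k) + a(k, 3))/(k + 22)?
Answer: -37/184516952 ≈ -2.0052e-7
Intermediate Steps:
a(F, l) = -1 + l
n(k) = (2 + 2*k)/(22 + k) (n(k) = ((k + k) + (-1 + 3))/(k + 22) = (2*k + 2)/(22 + k) = (2 + 2*k)/(22 + k))
1/(-4987224 + W(n(-38))) = 1/(-4987224 + 1292/((2*(1 - 38)/(22 - 38)))) = 1/(-4987224 + 1292/((2*(-37)/(-16)))) = 1/(-4987224 + 1292/((2*(-1/16)*(-37)))) = 1/(-4987224 + 1292/(37/8)) = 1/(-4987224 + 1292*(8/37)) = 1/(-4987224 + 10336/37) = 1/(-184516952/37) = -37/184516952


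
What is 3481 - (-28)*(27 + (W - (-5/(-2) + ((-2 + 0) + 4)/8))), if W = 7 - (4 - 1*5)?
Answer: 4384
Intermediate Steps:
W = 8 (W = 7 - (4 - 5) = 7 - 1*(-1) = 7 + 1 = 8)
3481 - (-28)*(27 + (W - (-5/(-2) + ((-2 + 0) + 4)/8))) = 3481 - (-28)*(27 + (8 - (-5/(-2) + ((-2 + 0) + 4)/8))) = 3481 - (-28)*(27 + (8 - (-5*(-1/2) + (-2 + 4)*(1/8)))) = 3481 - (-28)*(27 + (8 - (5/2 + 2*(1/8)))) = 3481 - (-28)*(27 + (8 - (5/2 + 1/4))) = 3481 - (-28)*(27 + (8 - 1*11/4)) = 3481 - (-28)*(27 + (8 - 11/4)) = 3481 - (-28)*(27 + 21/4) = 3481 - (-28)*129/4 = 3481 - 1*(-903) = 3481 + 903 = 4384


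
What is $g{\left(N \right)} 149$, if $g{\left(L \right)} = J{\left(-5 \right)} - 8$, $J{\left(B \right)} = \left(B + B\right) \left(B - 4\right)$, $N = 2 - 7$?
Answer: $12218$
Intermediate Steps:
$N = -5$ ($N = 2 - 7 = -5$)
$J{\left(B \right)} = 2 B \left(-4 + B\right)$
$g{\left(L \right)} = 82$ ($g{\left(L \right)} = 2 \left(-5\right) \left(-4 - 5\right) - 8 = 2 \left(-5\right) \left(-9\right) - 8 = 90 - 8 = 82$)
$g{\left(N \right)} 149 = 82 \cdot 149 = 12218$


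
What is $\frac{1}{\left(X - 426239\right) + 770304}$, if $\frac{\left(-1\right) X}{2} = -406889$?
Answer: $\frac{1}{1157843} \approx 8.6368 \cdot 10^{-7}$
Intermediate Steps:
$X = 813778$ ($X = \left(-2\right) \left(-406889\right) = 813778$)
$\frac{1}{\left(X - 426239\right) + 770304} = \frac{1}{\left(813778 - 426239\right) + 770304} = \frac{1}{387539 + 770304} = \frac{1}{1157843}$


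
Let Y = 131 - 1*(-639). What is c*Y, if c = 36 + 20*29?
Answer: 474320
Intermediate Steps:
c = 616 (c = 36 + 580 = 616)
Y = 770 (Y = 131 + 639 = 770)
c*Y = 616*770 = 474320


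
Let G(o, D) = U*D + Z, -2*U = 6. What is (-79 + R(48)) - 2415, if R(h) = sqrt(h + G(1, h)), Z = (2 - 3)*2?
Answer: -2494 + 7*I*sqrt(2) ≈ -2494.0 + 9.8995*I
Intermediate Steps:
U = -3 (U = -1/2*6 = -3)
Z = -2 (Z = -1*2 = -2)
G(o, D) = -2 - 3*D (G(o, D) = -3*D - 2 = -2 - 3*D)
R(h) = sqrt(-2 - 2*h) (R(h) = sqrt(h + (-2 - 3*h)) = sqrt(-2 - 2*h))
(-79 + R(48)) - 2415 = (-79 + sqrt(-2 - 2*48)) - 2415 = (-79 + sqrt(-2 - 96)) - 2415 = (-79 + sqrt(-98)) - 2415 = (-79 + 7*I*sqrt(2)) - 2415 = -2494 + 7*I*sqrt(2)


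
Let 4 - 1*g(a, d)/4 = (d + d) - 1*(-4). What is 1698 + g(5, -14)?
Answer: 1810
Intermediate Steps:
g(a, d) = -8*d (g(a, d) = 16 - 4*((d + d) - 1*(-4)) = 16 - 4*(2*d + 4) = 16 - 4*(4 + 2*d) = 16 + (-16 - 8*d) = -8*d)
1698 + g(5, -14) = 1698 - 8*(-14) = 1698 + 112 = 1810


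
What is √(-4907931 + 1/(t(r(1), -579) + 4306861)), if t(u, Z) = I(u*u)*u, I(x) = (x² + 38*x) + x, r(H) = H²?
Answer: I*√91039156758071558830/4306901 ≈ 2215.4*I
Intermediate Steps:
I(x) = x² + 39*x
t(u, Z) = u³*(39 + u²) (t(u, Z) = ((u*u)*(39 + u*u))*u = (u²*(39 + u²))*u = u³*(39 + u²))
√(-4907931 + 1/(t(r(1), -579) + 4306861)) = √(-4907931 + 1/((1²)³*(39 + (1²)²) + 4306861)) = √(-4907931 + 1/(1³*(39 + 1²) + 4306861)) = √(-4907931 + 1/(1*(39 + 1) + 4306861)) = √(-4907931 + 1/(1*40 + 4306861)) = √(-4907931 + 1/(40 + 4306861)) = √(-4907931 + 1/4306901) = √(-21137972931830/4306901) = I*√91039156758071558830/4306901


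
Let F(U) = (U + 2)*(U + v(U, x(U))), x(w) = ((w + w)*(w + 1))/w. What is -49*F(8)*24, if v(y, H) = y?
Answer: -188160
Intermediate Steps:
x(w) = 2 + 2*w (x(w) = ((2*w)*(1 + w))/w = (2*w*(1 + w))/w = 2 + 2*w)
F(U) = 2*U*(2 + U) (F(U) = (U + 2)*(U + U) = (2 + U)*(2*U) = 2*U*(2 + U))
-49*F(8)*24 = -49*(2*8*(2 + 8))*24 = -49*(2*8*10)*24 = -49*160*24 = -7840*24 = -1*188160 = -188160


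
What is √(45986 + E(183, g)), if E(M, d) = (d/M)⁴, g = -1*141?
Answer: √636719723907/3721 ≈ 214.44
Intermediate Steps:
g = -141
E(M, d) = d⁴/M⁴
√(45986 + E(183, g)) = √(45986 + (-141)⁴/183⁴) = √(45986 + (1/1121513121)*395254161) = √(45986 + 4879681/13845841) = √(636719723907/13845841) = √636719723907/3721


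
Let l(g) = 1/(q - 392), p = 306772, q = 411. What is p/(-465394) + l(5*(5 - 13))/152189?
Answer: -443529344429/672864550927 ≈ -0.65917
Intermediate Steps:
l(g) = 1/19 (l(g) = 1/(411 - 392) = 1/19)
p/(-465394) + l(5*(5 - 13))/152189 = 306772/(-465394) + (1/19)/152189 = 306772*(-1/465394) + (1/19)*(1/152189) = -153386/232697 + 1/2891591 = -443529344429/672864550927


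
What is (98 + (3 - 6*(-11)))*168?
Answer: 28056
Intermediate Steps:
(98 + (3 - 6*(-11)))*168 = (98 + (3 + 66))*168 = (98 + 69)*168 = 167*168 = 28056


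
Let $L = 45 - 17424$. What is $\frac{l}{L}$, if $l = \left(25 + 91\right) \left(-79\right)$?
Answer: $\frac{9164}{17379} \approx 0.5273$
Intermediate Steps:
$L = -17379$ ($L = 45 - 17424 = -17379$)
$l = -9164$ ($l = 116 \left(-79\right) = -9164$)
$\frac{l}{L} = - \frac{9164}{-17379} = \left(-9164\right) \left(- \frac{1}{17379}\right) = \frac{9164}{17379}$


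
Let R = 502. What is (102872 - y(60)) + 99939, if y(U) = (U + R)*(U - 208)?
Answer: 285987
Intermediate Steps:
y(U) = (-208 + U)*(502 + U) (y(U) = (U + 502)*(U - 208) = (502 + U)*(-208 + U) = (-208 + U)*(502 + U))
(102872 - y(60)) + 99939 = (102872 - (-104416 + 60² + 294*60)) + 99939 = (102872 - (-104416 + 3600 + 17640)) + 99939 = (102872 - 1*(-83176)) + 99939 = (102872 + 83176) + 99939 = 186048 + 99939 = 285987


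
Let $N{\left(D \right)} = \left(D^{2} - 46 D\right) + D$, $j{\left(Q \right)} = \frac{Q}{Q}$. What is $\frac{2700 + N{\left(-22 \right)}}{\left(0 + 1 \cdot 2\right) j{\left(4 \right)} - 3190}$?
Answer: $- \frac{2087}{1594} \approx -1.3093$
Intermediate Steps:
$j{\left(Q \right)} = 1$
$N{\left(D \right)} = D^{2} - 45 D$
$\frac{2700 + N{\left(-22 \right)}}{\left(0 + 1 \cdot 2\right) j{\left(4 \right)} - 3190} = \frac{2700 - 22 \left(-45 - 22\right)}{\left(0 + 1 \cdot 2\right) 1 - 3190} = \frac{2700 - -1474}{\left(0 + 2\right) 1 - 3190} = \frac{2700 + 1474}{2 \cdot 1 - 3190} = \frac{4174}{2 - 3190} = \frac{4174}{-3188} = 4174 \left(- \frac{1}{3188}\right) = - \frac{2087}{1594}$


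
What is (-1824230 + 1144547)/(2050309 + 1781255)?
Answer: -226561/1277188 ≈ -0.17739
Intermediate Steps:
(-1824230 + 1144547)/(2050309 + 1781255) = -679683/3831564 = -679683*1/3831564 = -226561/1277188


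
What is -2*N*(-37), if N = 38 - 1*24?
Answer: 1036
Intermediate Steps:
N = 14 (N = 38 - 24 = 14)
-2*N*(-37) = -2*14*(-37) = -28*(-37) = 1036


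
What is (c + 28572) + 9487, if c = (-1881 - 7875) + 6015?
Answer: 34318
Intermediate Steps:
c = -3741 (c = -9756 + 6015 = -3741)
(c + 28572) + 9487 = (-3741 + 28572) + 9487 = 24831 + 9487 = 34318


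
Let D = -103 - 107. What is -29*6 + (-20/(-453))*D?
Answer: -27674/151 ≈ -183.27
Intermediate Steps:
D = -210
-29*6 + (-20/(-453))*D = -29*6 - 20/(-453)*(-210) = -174 - 20*(-1/453)*(-210) = -174 + (20/453)*(-210) = -174 - 1400/151 = -27674/151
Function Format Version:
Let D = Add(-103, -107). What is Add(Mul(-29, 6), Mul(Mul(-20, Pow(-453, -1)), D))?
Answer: Rational(-27674, 151) ≈ -183.27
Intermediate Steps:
D = -210
Add(Mul(-29, 6), Mul(Mul(-20, Pow(-453, -1)), D)) = Add(Mul(-29, 6), Mul(Mul(-20, Pow(-453, -1)), -210)) = Add(-174, Mul(Mul(-20, Rational(-1, 453)), -210)) = Add(-174, Mul(Rational(20, 453), -210)) = Add(-174, Rational(-1400, 151)) = Rational(-27674, 151)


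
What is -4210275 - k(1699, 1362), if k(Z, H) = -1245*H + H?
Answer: -2515947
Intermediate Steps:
k(Z, H) = -1244*H
-4210275 - k(1699, 1362) = -4210275 - (-1244)*1362 = -4210275 - 1*(-1694328) = -4210275 + 1694328 = -2515947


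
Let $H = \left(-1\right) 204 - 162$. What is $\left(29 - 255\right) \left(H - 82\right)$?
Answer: $101248$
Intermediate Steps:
$H = -366$ ($H = -204 - 162 = -366$)
$\left(29 - 255\right) \left(H - 82\right) = \left(29 - 255\right) \left(-366 - 82\right) = \left(-226\right) \left(-448\right) = 101248$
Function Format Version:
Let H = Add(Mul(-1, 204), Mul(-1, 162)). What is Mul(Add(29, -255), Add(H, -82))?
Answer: 101248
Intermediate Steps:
H = -366 (H = Add(-204, -162) = -366)
Mul(Add(29, -255), Add(H, -82)) = Mul(Add(29, -255), Add(-366, -82)) = Mul(-226, -448) = 101248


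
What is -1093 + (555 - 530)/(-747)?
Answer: -816496/747 ≈ -1093.0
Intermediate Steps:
-1093 + (555 - 530)/(-747) = -1093 + 25*(-1/747) = -1093 - 25/747 = -816496/747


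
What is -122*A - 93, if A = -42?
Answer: 5031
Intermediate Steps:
-122*A - 93 = -122*(-42) - 93 = 5124 - 93 = 5031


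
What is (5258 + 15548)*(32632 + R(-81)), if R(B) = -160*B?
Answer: 948587152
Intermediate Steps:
(5258 + 15548)*(32632 + R(-81)) = (5258 + 15548)*(32632 - 160*(-81)) = 20806*(32632 + 12960) = 20806*45592 = 948587152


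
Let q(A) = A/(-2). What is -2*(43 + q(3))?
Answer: -83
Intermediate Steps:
q(A) = -A/2 (q(A) = A*(-½) = -A/2)
-2*(43 + q(3)) = -2*(43 - ½*3) = -2*(43 - 3/2) = -2*83/2 = -83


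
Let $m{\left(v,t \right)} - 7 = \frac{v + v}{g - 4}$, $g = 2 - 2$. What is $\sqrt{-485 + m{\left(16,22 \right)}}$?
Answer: $9 i \sqrt{6} \approx 22.045 i$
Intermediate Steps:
$g = 0$ ($g = 2 - 2 = 0$)
$m{\left(v,t \right)} = 7 - \frac{v}{2}$ ($m{\left(v,t \right)} = 7 + \frac{v + v}{0 - 4} = 7 + \frac{2 v}{-4} = 7 + 2 v \left(- \frac{1}{4}\right) = 7 - \frac{v}{2}$)
$\sqrt{-485 + m{\left(16,22 \right)}} = \sqrt{-485 + \left(7 - 8\right)} = \sqrt{-485 - 1} = \sqrt{-486} = 9 i \sqrt{6}$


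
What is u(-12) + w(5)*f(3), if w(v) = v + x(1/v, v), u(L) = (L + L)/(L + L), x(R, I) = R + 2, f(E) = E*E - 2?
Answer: 257/5 ≈ 51.400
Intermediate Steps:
f(E) = -2 + E² (f(E) = E² - 2 = -2 + E²)
x(R, I) = 2 + R
u(L) = 1 (u(L) = (2*L)/((2*L)) = (2*L)*(1/(2*L)) = 1)
w(v) = 2 + v + 1/v (w(v) = v + (2 + 1/v) = 2 + v + 1/v)
u(-12) + w(5)*f(3) = 1 + (2 + 5 + 1/5)*(-2 + 3²) = 1 + (2 + 5 + ⅕)*(-2 + 9) = 1 + (36/5)*7 = 1 + 252/5 = 257/5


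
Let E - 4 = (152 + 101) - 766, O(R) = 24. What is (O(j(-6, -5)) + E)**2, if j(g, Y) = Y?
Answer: 235225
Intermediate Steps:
E = -509 (E = 4 + ((152 + 101) - 766) = 4 + (253 - 766) = 4 - 513 = -509)
(O(j(-6, -5)) + E)**2 = (24 - 509)**2 = (-485)**2 = 235225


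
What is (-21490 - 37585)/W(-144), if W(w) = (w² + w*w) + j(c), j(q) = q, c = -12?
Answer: -11815/8292 ≈ -1.4249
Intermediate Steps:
W(w) = -12 + 2*w² (W(w) = (w² + w*w) - 12 = (w² + w²) - 12 = 2*w² - 12 = -12 + 2*w²)
(-21490 - 37585)/W(-144) = (-21490 - 37585)/(-12 + 2*(-144)²) = -59075/(-12 + 2*20736) = -59075/(-12 + 41472) = -59075/41460 = -59075*1/41460 = -11815/8292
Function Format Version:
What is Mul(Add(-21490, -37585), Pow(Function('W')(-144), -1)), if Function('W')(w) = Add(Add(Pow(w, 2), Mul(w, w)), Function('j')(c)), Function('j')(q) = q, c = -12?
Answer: Rational(-11815, 8292) ≈ -1.4249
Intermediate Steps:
Function('W')(w) = Add(-12, Mul(2, Pow(w, 2))) (Function('W')(w) = Add(Add(Pow(w, 2), Mul(w, w)), -12) = Add(Add(Pow(w, 2), Pow(w, 2)), -12) = Add(Mul(2, Pow(w, 2)), -12) = Add(-12, Mul(2, Pow(w, 2))))
Mul(Add(-21490, -37585), Pow(Function('W')(-144), -1)) = Mul(Add(-21490, -37585), Pow(Add(-12, Mul(2, Pow(-144, 2))), -1)) = Mul(-59075, Pow(Add(-12, Mul(2, 20736)), -1)) = Mul(-59075, Pow(Add(-12, 41472), -1)) = Mul(-59075, Pow(41460, -1)) = Mul(-59075, Rational(1, 41460)) = Rational(-11815, 8292)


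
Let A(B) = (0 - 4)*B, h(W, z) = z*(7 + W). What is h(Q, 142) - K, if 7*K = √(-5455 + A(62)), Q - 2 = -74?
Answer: -9230 - I*√5703/7 ≈ -9230.0 - 10.788*I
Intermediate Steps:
Q = -72 (Q = 2 - 74 = -72)
A(B) = -4*B
K = I*√5703/7 (K = √(-5455 - 4*62)/7 = √(-5455 - 248)/7 = √(-5703)/7 = (I*√5703)/7 = I*√5703/7 ≈ 10.788*I)
h(Q, 142) - K = 142*(7 - 72) - I*√5703/7 = 142*(-65) - I*√5703/7 = -9230 - I*√5703/7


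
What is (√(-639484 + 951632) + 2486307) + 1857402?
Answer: 4343709 + 2*√78037 ≈ 4.3443e+6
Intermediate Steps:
(√(-639484 + 951632) + 2486307) + 1857402 = (√312148 + 2486307) + 1857402 = (2*√78037 + 2486307) + 1857402 = (2486307 + 2*√78037) + 1857402 = 4343709 + 2*√78037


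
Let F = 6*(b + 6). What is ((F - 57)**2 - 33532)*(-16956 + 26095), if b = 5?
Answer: -305708689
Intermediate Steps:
F = 66 (F = 6*(5 + 6) = 6*11 = 66)
((F - 57)**2 - 33532)*(-16956 + 26095) = ((66 - 57)**2 - 33532)*(-16956 + 26095) = (9**2 - 33532)*9139 = (81 - 33532)*9139 = -33451*9139 = -305708689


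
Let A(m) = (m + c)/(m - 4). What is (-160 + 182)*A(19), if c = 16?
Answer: 154/3 ≈ 51.333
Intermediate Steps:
A(m) = (16 + m)/(-4 + m) (A(m) = (m + 16)/(m - 4) = (16 + m)/(-4 + m))
(-160 + 182)*A(19) = (-160 + 182)*((16 + 19)/(-4 + 19)) = 22*(35/15) = 22*((1/15)*35) = 22*(7/3) = 154/3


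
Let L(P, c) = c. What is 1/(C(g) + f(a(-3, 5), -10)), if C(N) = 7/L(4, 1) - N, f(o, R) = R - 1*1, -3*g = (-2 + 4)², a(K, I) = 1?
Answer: -3/8 ≈ -0.37500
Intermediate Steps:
g = -4/3 (g = -(-2 + 4)²/3 = -⅓*2² = -⅓*4 = -4/3 ≈ -1.3333)
f(o, R) = -1 + R (f(o, R) = R - 1 = -1 + R)
C(N) = 7 - N (C(N) = 7/1 - N = 7*1 - N = 7 - N)
1/(C(g) + f(a(-3, 5), -10)) = 1/((7 - 1*(-4/3)) + (-1 - 10)) = 1/((7 + 4/3) - 11) = 1/(25/3 - 11) = 1/(-8/3) = -3/8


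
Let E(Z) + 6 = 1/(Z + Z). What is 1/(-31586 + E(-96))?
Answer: -192/6065665 ≈ -3.1654e-5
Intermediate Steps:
E(Z) = -6 + 1/(2*Z) (E(Z) = -6 + 1/(Z + Z) = -6 + 1/(2*Z))
1/(-31586 + E(-96)) = 1/(-31586 + (-6 + (1/2)/(-96))) = 1/(-31586 + (-6 + (1/2)*(-1/96))) = 1/(-31586 + (-6 - 1/192)) = 1/(-31586 - 1153/192) = 1/(-6065665/192) = -192/6065665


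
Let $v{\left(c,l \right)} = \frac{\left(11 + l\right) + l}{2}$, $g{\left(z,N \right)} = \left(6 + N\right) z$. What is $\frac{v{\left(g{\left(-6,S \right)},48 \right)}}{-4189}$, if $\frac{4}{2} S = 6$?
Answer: $- \frac{107}{8378} \approx -0.012772$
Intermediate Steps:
$S = 3$ ($S = \frac{1}{2} \cdot 6 = 3$)
$g{\left(z,N \right)} = z \left(6 + N\right)$
$v{\left(c,l \right)} = \frac{11}{2} + l$ ($v{\left(c,l \right)} = \left(11 + 2 l\right) \frac{1}{2} = \frac{11}{2} + l$)
$\frac{v{\left(g{\left(-6,S \right)},48 \right)}}{-4189} = \frac{\frac{11}{2} + 48}{-4189} = \frac{107}{2} \left(- \frac{1}{4189}\right) = - \frac{107}{8378}$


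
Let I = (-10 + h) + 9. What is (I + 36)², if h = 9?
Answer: 1936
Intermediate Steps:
I = 8 (I = (-10 + 9) + 9 = -1 + 9 = 8)
(I + 36)² = (8 + 36)² = 44² = 1936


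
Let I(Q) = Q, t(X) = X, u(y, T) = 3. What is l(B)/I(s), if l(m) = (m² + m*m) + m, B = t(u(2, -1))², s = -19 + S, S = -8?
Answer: -19/3 ≈ -6.3333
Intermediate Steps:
s = -27 (s = -19 - 8 = -27)
B = 9 (B = 3² = 9)
l(m) = m + 2*m² (l(m) = (m² + m²) + m = 2*m² + m = m + 2*m²)
l(B)/I(s) = (9*(1 + 2*9))/(-27) = (9*(1 + 18))*(-1/27) = (9*19)*(-1/27) = 171*(-1/27) = -19/3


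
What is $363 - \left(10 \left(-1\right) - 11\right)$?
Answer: $384$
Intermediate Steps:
$363 - \left(10 \left(-1\right) - 11\right) = 363 - \left(-10 - 11\right) = 363 - -21 = 363 + 21 = 384$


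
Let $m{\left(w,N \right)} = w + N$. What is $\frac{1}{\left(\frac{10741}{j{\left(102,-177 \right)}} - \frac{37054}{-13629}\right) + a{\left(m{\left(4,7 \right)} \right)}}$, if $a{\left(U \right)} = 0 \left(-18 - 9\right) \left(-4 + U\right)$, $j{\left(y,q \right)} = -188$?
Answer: $- \frac{2562252}{139422937} \approx -0.018378$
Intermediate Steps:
$m{\left(w,N \right)} = N + w$
$a{\left(U \right)} = 0$ ($a{\left(U \right)} = 0 \left(- 27 \left(-4 + U\right)\right) = 0 \left(108 - 27 U\right) = 0$)
$\frac{1}{\left(\frac{10741}{j{\left(102,-177 \right)}} - \frac{37054}{-13629}\right) + a{\left(m{\left(4,7 \right)} \right)}} = \frac{1}{\left(\frac{10741}{-188} - \frac{37054}{-13629}\right) + 0} = \frac{1}{\left(10741 \left(- \frac{1}{188}\right) - - \frac{37054}{13629}\right) + 0} = \frac{1}{\left(- \frac{10741}{188} + \frac{37054}{13629}\right) + 0} = \frac{1}{- \frac{139422937}{2562252} + 0} = \frac{1}{- \frac{139422937}{2562252}} = - \frac{2562252}{139422937}$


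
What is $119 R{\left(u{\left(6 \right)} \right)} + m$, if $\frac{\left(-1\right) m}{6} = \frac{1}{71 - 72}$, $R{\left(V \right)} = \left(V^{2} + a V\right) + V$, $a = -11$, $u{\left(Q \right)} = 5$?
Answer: $-2969$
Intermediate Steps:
$R{\left(V \right)} = V^{2} - 10 V$ ($R{\left(V \right)} = \left(V^{2} - 11 V\right) + V = V^{2} - 10 V$)
$m = 6$ ($m = - \frac{6}{71 - 72} = - \frac{6}{-1} = \left(-6\right) \left(-1\right) = 6$)
$119 R{\left(u{\left(6 \right)} \right)} + m = 119 \cdot 5 \left(-10 + 5\right) + 6 = 119 \cdot 5 \left(-5\right) + 6 = 119 \left(-25\right) + 6 = -2975 + 6 = -2969$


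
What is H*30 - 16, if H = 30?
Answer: 884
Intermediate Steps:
H*30 - 16 = 30*30 - 16 = 900 - 16 = 884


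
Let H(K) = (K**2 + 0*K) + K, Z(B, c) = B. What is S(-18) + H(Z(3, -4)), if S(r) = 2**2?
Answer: 16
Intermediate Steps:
S(r) = 4
H(K) = K + K**2 (H(K) = (K**2 + 0) + K = K**2 + K = K + K**2)
S(-18) + H(Z(3, -4)) = 4 + 3*(1 + 3) = 4 + 3*4 = 4 + 12 = 16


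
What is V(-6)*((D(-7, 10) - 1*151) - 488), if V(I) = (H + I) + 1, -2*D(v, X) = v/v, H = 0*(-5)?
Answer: 6395/2 ≈ 3197.5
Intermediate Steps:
H = 0
D(v, X) = -½ (D(v, X) = -v/(2*v) = -½*1 = -½)
V(I) = 1 + I (V(I) = (0 + I) + 1 = I + 1 = 1 + I)
V(-6)*((D(-7, 10) - 1*151) - 488) = (1 - 6)*((-½ - 1*151) - 488) = -5*((-½ - 151) - 488) = -5*(-303/2 - 488) = -5*(-1279/2) = 6395/2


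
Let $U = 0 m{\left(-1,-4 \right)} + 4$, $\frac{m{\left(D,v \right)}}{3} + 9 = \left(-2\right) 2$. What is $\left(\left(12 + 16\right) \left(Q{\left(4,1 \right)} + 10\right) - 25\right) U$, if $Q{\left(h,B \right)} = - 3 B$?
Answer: $684$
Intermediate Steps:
$m{\left(D,v \right)} = -39$ ($m{\left(D,v \right)} = -27 + 3 \left(\left(-2\right) 2\right) = -27 + 3 \left(-4\right) = -27 - 12 = -39$)
$U = 4$ ($U = 0 \left(-39\right) + 4 = 0 + 4 = 4$)
$\left(\left(12 + 16\right) \left(Q{\left(4,1 \right)} + 10\right) - 25\right) U = \left(\left(12 + 16\right) \left(\left(-3\right) 1 + 10\right) - 25\right) 4 = \left(28 \left(-3 + 10\right) - 25\right) 4 = \left(28 \cdot 7 - 25\right) 4 = \left(196 - 25\right) 4 = 171 \cdot 4 = 684$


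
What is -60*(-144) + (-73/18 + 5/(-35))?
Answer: 1088111/126 ≈ 8635.8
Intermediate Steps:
-60*(-144) + (-73/18 + 5/(-35)) = 8640 + (-73*1/18 + 5*(-1/35)) = 8640 + (-73/18 - 1/7) = 8640 - 529/126 = 1088111/126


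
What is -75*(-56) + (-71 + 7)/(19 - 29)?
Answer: 21032/5 ≈ 4206.4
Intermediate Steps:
-75*(-56) + (-71 + 7)/(19 - 29) = 4200 - 64/(-10) = 4200 - 64*(-1/10) = 4200 + 32/5 = 21032/5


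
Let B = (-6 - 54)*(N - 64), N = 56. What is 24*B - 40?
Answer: 11480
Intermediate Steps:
B = 480 (B = (-6 - 54)*(56 - 64) = -60*(-8) = 480)
24*B - 40 = 24*480 - 40 = 11520 - 40 = 11480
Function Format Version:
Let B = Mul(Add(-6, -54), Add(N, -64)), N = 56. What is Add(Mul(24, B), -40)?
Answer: 11480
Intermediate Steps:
B = 480 (B = Mul(Add(-6, -54), Add(56, -64)) = Mul(-60, -8) = 480)
Add(Mul(24, B), -40) = Add(Mul(24, 480), -40) = Add(11520, -40) = 11480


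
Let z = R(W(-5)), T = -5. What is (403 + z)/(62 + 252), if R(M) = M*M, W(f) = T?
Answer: 214/157 ≈ 1.3631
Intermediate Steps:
W(f) = -5
R(M) = M**2
z = 25 (z = (-5)**2 = 25)
(403 + z)/(62 + 252) = (403 + 25)/(62 + 252) = 428/314 = 428*(1/314) = 214/157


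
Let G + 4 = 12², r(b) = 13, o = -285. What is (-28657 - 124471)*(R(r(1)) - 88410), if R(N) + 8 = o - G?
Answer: 13604350904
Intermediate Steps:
G = 140 (G = -4 + 12² = -4 + 144 = 140)
R(N) = -433 (R(N) = -8 + (-285 - 1*140) = -8 + (-285 - 140) = -8 - 425 = -433)
(-28657 - 124471)*(R(r(1)) - 88410) = (-28657 - 124471)*(-433 - 88410) = -153128*(-88843) = 13604350904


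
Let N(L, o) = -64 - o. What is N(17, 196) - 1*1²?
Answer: -261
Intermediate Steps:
N(17, 196) - 1*1² = (-64 - 1*196) - 1*1² = (-64 - 196) - 1*1 = -260 - 1 = -261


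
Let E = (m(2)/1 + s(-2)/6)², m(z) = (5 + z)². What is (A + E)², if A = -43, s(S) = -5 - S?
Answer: 85322169/16 ≈ 5.3326e+6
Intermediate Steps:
E = 9409/4 (E = ((5 + 2)²/1 + (-5 - 1*(-2))/6)² = (7²*1 + (-5 + 2)*(⅙))² = (49*1 - 3*⅙)² = (49 - ½)² = (97/2)² = 9409/4 ≈ 2352.3)
(A + E)² = (-43 + 9409/4)² = (9237/4)² = 85322169/16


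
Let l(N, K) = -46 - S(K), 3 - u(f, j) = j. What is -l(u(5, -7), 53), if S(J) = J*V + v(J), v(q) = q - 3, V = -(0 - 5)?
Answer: 361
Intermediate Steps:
u(f, j) = 3 - j
V = 5 (V = -1*(-5) = 5)
v(q) = -3 + q
S(J) = -3 + 6*J (S(J) = J*5 + (-3 + J) = 5*J + (-3 + J) = -3 + 6*J)
l(N, K) = -43 - 6*K (l(N, K) = -46 - (-3 + 6*K) = -46 + (3 - 6*K) = -43 - 6*K)
-l(u(5, -7), 53) = -(-43 - 6*53) = -(-43 - 318) = -1*(-361) = 361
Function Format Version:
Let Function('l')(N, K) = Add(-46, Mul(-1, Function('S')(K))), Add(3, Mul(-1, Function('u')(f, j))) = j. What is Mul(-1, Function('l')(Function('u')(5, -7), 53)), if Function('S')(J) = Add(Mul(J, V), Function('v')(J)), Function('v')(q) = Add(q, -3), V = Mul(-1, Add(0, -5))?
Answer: 361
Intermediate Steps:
Function('u')(f, j) = Add(3, Mul(-1, j))
V = 5 (V = Mul(-1, -5) = 5)
Function('v')(q) = Add(-3, q)
Function('S')(J) = Add(-3, Mul(6, J)) (Function('S')(J) = Add(Mul(J, 5), Add(-3, J)) = Add(Mul(5, J), Add(-3, J)) = Add(-3, Mul(6, J)))
Function('l')(N, K) = Add(-43, Mul(-6, K)) (Function('l')(N, K) = Add(-46, Mul(-1, Add(-3, Mul(6, K)))) = Add(-46, Add(3, Mul(-6, K))) = Add(-43, Mul(-6, K)))
Mul(-1, Function('l')(Function('u')(5, -7), 53)) = Mul(-1, Add(-43, Mul(-6, 53))) = Mul(-1, Add(-43, -318)) = Mul(-1, -361) = 361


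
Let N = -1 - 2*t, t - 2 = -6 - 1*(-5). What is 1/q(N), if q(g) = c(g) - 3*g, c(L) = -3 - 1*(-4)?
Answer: ⅒ ≈ 0.10000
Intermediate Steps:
c(L) = 1 (c(L) = -3 + 4 = 1)
t = 1 (t = 2 + (-6 - 1*(-5)) = 2 + (-6 + 5) = 2 - 1 = 1)
N = -3 (N = -1 - 2*1 = -1 - 2 = -3)
q(g) = 1 - 3*g
1/q(N) = 1/(1 - 3*(-3)) = 1/(1 + 9) = 1/10 = ⅒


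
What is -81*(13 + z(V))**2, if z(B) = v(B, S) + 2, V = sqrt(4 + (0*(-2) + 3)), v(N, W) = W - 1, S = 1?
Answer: -18225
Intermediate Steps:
v(N, W) = -1 + W
V = sqrt(7) (V = sqrt(4 + (0 + 3)) = sqrt(4 + 3) = sqrt(7) ≈ 2.6458)
z(B) = 2 (z(B) = (-1 + 1) + 2 = 0 + 2 = 2)
-81*(13 + z(V))**2 = -81*(13 + 2)**2 = -81*15**2 = -81*225 = -18225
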